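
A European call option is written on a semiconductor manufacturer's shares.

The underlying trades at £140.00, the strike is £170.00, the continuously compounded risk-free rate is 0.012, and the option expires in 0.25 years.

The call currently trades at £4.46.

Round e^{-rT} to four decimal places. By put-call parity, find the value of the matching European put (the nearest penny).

£33.95

e^(−rT) = e^(−0.012·0.25) = 0.9970
Put-call parity: C − P = S − K·e^(−rT) = 140 − 170·0.9970 = 140 − 169.4900 = -29.4900
P = C − (C − P) = 4.46 − (-29.4900) = 33.9500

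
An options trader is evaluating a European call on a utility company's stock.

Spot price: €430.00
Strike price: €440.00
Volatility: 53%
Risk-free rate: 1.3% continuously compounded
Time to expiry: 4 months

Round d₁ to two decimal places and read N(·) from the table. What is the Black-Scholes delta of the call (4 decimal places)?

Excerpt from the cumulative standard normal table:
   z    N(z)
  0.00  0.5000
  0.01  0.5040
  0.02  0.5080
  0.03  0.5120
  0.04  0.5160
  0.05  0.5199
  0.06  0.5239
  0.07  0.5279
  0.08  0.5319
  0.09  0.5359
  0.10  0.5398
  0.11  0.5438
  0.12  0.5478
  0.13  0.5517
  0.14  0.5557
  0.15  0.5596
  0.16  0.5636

σ√T = 0.53·√0.3333 = 0.3060
d₁ = [ln(430/440) + (0.013 + ½·0.53²)·0.3333] / (σ√T) = (-0.0230 + 0.0512) / 0.3060 = 0.0920 ≈ 0.09
N(d₁) = N(0.09) = 0.5359
Δ_call = N(d₁) = 0.5359

0.5359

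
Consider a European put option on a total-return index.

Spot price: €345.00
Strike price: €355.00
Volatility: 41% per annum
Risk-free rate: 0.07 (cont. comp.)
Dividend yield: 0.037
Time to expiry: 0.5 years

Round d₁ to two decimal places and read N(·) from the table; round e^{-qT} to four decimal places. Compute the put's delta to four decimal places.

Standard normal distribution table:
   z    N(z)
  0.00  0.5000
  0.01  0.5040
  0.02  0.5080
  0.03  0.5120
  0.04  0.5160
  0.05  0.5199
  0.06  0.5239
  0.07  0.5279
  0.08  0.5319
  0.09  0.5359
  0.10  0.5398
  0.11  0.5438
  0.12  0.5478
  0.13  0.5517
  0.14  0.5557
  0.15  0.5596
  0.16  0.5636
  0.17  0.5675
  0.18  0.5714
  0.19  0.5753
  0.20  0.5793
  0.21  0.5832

σ√T = 0.41 × 0.7071 = 0.2899
ln(S/K) + (r − q + σ²/2)T = ln(345/355) + (0.07 − 0.037 + 0.41²/2)·0.5 = -0.0286 + 0.0585 = 0.0300
d₁ = 0.0300 / 0.2899 = 0.1033 which rounds to 0.10
N(d₁) = N(0.10) = 0.5398
Δ_put = exp(−qT)·(N(d₁) − 1) = 0.9817·(0.5398 − 1) = -0.4518

-0.4518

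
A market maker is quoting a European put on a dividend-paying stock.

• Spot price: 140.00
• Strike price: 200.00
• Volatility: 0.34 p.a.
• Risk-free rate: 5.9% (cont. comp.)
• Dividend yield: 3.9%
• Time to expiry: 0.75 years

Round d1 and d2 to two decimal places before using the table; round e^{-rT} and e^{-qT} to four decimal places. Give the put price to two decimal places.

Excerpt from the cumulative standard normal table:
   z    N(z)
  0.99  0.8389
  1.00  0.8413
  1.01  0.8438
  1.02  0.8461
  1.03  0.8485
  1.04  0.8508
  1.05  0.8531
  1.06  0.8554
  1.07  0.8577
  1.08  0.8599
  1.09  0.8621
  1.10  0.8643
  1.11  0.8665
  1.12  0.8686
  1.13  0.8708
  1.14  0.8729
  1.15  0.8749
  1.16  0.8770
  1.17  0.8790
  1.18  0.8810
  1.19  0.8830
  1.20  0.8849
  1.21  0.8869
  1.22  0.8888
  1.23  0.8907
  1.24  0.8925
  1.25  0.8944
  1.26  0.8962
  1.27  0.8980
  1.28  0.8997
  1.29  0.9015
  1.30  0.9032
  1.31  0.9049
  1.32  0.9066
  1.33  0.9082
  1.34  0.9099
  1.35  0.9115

σ√T = 0.34·√0.75 = 0.2944
d₁ = [ln(140/200) + (0.059 − 0.039 + ½·0.34²)·0.75] / (σ√T) = (-0.3567 + 0.0584) / 0.2944 = -1.0132 which rounds to -1.01
d₂ = -1.0132 − 0.2944 = -1.3076 which rounds to -1.31
e^(−qT) = e^(−0.039·0.75) = 0.9712;  e^(−rT) = e^(−0.059·0.75) = 0.9567
N(−d₂) = N(1.31) = 0.9049;  N(−d₁) = N(1.01) = 0.8438
P = 200·0.9567·0.9049 − 140·0.9712·0.8438 = 173.1436 − 114.7298 = 58.4138

58.41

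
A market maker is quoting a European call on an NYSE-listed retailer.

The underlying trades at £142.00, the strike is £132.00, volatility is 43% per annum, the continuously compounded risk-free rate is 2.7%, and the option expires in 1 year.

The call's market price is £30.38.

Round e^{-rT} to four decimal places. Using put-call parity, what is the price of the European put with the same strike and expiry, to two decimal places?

exp(−rT) = exp(−0.027·1) = 0.9734
Put-call parity: C − P = S − K·e^(−rT) = 142 − 132·0.9734 = 142 − 128.4888 = 13.5112
P = C − (C − P) = 30.38 − (13.5112) = 16.8688

£16.87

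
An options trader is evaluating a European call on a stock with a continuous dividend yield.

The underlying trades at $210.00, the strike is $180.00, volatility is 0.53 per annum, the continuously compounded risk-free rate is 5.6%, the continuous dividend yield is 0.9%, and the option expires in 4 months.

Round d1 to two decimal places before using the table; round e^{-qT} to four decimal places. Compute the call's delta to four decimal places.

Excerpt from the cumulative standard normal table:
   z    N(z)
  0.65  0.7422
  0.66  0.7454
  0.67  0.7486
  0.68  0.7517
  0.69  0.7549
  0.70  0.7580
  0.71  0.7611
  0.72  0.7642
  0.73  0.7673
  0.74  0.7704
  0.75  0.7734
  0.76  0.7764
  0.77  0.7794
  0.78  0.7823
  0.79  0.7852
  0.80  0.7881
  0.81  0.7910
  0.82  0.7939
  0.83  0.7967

0.7588

σ√T = 0.53 × 0.5774 = 0.3060
d₁ = [ln(210/180) + (0.056 − 0.009 + 0.53²/2)·0.3333] / 0.3060 = [0.1542 + 0.0625] / 0.3060 = 0.7080 ≈ 0.71
N(d₁) = N(0.71) = 0.7611
Δ_call = exp(−qT)·N(d₁) = 0.9970·0.7611 = 0.7588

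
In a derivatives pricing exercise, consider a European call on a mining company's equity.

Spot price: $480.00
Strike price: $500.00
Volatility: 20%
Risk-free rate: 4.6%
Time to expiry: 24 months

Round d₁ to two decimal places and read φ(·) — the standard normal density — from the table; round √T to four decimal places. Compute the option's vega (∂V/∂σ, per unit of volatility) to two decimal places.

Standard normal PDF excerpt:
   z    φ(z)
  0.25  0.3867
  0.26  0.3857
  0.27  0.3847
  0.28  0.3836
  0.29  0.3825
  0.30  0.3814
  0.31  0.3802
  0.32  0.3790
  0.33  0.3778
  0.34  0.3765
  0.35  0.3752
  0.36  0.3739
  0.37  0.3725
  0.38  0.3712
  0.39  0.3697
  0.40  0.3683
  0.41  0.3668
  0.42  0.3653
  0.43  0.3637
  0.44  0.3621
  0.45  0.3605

σ√T = 0.2·√2 = 0.2828
ln(S/K) + (r + σ²/2)T = ln(480/500) + (0.046 + 0.2²/2)·2 = -0.0408 + 0.1320 = 0.0912
d₁ = 0.0912 / 0.2828 = 0.3224 ≈ 0.32
√T = √2 = 1.4142
φ(d₁) = φ(0.32) = 0.3790
vega = S·φ(d₁)·√T = 480·0.3790·1.4142 = 257.2713

257.27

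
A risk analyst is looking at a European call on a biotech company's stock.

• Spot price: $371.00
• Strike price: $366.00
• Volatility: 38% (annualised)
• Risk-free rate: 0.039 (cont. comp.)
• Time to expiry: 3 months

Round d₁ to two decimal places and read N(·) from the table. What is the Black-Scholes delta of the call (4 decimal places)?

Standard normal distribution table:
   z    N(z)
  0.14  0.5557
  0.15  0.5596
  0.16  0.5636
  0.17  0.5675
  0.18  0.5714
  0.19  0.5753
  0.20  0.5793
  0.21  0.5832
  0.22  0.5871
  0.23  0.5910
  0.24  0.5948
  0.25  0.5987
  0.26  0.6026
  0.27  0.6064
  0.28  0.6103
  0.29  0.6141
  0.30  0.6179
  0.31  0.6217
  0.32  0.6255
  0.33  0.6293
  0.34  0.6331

σ√T = 0.38·√0.25 = 0.1900
d₁ = [ln(371/366) + (0.039 + ½·0.38²)·0.25] / (σ√T) = (0.0136 + 0.0278) / 0.1900 = 0.2177 → 0.22
N(d₁) = N(0.22) = 0.5871
Δ_call = N(d₁) = 0.5871

0.5871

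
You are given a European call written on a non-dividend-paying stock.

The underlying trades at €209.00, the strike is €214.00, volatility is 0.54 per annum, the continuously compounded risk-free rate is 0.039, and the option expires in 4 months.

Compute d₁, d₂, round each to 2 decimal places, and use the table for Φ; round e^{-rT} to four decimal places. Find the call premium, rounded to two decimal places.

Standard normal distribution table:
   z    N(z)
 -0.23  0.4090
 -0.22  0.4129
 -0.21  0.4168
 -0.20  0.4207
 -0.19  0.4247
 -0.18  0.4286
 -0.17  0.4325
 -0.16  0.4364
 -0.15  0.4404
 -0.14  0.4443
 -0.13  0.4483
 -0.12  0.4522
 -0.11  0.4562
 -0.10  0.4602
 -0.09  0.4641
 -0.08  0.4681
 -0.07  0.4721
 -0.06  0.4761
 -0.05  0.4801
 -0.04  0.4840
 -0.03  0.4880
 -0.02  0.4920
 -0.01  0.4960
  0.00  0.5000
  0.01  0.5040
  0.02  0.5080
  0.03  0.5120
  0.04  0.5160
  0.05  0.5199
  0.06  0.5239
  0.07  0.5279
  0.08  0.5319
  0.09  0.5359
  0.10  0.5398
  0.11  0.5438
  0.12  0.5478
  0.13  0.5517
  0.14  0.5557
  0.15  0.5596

€24.78

σ√T = 0.54 × 0.5774 = 0.3118
d₁ = [ln(209/214) + (0.039 + ½·0.54²)·0.3333] / (σ√T) = (-0.0236 + 0.0616) / 0.3118 = 0.1218 → 0.12
d₂ = 0.1218 − 0.3118 = -0.1900 → -0.19
e^(−rT) = e^(−0.039·0.3333) = 0.9871
N(d₁) = N(0.12) = 0.5478;  N(d₂) = N(-0.19) = 0.4247
C = 209·0.5478 − 214·0.9871·0.4247 = 114.4902 − 89.7134 = 24.7768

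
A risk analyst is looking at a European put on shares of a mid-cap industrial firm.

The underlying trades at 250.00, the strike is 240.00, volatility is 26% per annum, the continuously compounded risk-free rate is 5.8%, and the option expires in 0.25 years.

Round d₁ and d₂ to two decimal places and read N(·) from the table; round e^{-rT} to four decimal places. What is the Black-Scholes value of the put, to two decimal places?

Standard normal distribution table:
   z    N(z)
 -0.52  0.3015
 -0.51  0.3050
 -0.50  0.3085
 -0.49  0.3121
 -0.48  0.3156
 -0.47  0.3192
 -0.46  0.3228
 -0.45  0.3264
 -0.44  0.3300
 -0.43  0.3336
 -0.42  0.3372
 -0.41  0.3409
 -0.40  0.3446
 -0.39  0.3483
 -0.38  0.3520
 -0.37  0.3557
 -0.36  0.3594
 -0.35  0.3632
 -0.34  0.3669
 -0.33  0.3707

σ√T = 0.26 × 0.5000 = 0.1300
d₁ = [ln(250/240) + (0.058 + 0.26²/2)·0.25] / 0.1300 = [0.0408 + 0.0230] / 0.1300 = 0.4906 which rounds to 0.49
d₂ = d₁ − σ√T = 0.4906 − 0.1300 = 0.3606 which rounds to 0.36
exp(−rT) = exp(−0.058·0.25) = 0.9856
N(−d₂) = N(-0.36) = 0.3594;  N(−d₁) = N(-0.49) = 0.3121
P = 240·0.9856·0.3594 − 250·0.3121 = 85.0139 − 78.0250 = 6.9889

6.99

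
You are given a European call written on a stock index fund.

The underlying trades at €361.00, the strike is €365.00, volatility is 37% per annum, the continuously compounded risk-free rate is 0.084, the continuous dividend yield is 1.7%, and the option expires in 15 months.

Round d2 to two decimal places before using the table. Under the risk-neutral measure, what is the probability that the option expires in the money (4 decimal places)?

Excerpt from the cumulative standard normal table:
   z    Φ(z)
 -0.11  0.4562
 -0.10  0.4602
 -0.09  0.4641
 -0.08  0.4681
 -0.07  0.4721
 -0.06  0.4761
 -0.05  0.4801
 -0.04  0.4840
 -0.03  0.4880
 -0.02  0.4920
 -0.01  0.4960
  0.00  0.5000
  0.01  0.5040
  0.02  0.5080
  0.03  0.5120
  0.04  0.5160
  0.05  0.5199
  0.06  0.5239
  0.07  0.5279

σ√T = 0.37·√1.25 = 0.4137
d₁ = [ln(361/365) + (0.084 − 0.017 + 0.37²/2)·1.25] / 0.4137 = [-0.0110 + 0.1693] / 0.4137 = 0.3827 which rounds to 0.38
d₂ = d₁ − σ√T = 0.3827 − 0.4137 = -0.0310 which rounds to -0.03
Pr(exercise) under Q = N(d₂) = 0.4880

0.4880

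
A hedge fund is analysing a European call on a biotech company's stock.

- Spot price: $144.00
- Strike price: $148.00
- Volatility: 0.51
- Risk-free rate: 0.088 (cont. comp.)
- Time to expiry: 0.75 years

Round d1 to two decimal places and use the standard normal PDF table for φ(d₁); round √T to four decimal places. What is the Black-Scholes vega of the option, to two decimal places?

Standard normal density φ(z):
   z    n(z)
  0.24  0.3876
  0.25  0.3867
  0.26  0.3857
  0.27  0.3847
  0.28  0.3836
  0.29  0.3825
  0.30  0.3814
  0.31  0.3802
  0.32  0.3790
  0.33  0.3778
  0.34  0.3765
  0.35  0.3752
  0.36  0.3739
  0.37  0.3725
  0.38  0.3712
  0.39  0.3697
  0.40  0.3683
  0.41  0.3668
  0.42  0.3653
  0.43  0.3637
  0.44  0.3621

T = 0.75;  σ√T = 0.4417
ln(S/K) + (r + σ²/2)T = ln(144/148) + (0.088 + 0.51²/2)·0.75 = -0.0274 + 0.1635 = 0.1361
d₁ = 0.1361 / 0.4417 = 0.3082 ⇒ 0.31
√T = √0.75 = 0.8660
φ(d₁) = φ(0.31) = 0.3802
vega = S·φ(d₁)·√T = 144·0.3802·0.8660 = 47.4125

47.41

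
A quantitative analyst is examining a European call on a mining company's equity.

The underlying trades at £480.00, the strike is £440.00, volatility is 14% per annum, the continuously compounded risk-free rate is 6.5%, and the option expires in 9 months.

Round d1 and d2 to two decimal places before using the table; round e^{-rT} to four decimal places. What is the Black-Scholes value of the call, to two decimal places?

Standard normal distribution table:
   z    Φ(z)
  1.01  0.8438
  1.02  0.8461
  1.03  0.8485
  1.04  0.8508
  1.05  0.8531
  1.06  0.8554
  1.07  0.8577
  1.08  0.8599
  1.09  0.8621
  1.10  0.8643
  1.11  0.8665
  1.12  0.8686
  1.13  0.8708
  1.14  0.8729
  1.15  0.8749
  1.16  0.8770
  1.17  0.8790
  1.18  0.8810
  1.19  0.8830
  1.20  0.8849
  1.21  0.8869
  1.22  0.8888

£64.42

σ√T = 0.14·√0.75 = 0.1212
d₁ = [ln(480/440) + (0.065 + ½·0.14²)·0.75] / (σ√T) = (0.0870 + 0.0561) / 0.1212 = 1.1804 which rounds to 1.18
d₂ = 1.1804 − 0.1212 = 1.0591 which rounds to 1.06
e^(−rT) = e^(−0.065·0.75) = 0.9524
N(d₁) = N(1.18) = 0.8810;  N(d₂) = N(1.06) = 0.8554
C = 480·0.8810 − 440·0.9524·0.8554 = 422.8800 − 358.4605 = 64.4195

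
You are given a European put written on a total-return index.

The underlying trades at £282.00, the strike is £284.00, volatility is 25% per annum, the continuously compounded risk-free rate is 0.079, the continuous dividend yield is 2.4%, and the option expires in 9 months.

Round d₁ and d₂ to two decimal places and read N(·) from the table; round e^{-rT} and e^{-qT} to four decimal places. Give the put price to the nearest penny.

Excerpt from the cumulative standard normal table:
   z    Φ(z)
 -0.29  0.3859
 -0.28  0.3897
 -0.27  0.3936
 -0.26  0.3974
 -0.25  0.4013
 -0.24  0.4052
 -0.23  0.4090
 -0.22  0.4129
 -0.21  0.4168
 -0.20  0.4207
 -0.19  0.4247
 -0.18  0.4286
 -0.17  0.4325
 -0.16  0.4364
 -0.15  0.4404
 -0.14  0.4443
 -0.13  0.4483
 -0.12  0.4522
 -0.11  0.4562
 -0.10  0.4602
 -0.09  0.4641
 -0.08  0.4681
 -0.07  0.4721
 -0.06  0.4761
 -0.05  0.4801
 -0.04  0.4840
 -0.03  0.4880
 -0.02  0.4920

σ√T = 0.25 × 0.8660 = 0.2165
ln(S/K) + (r − q + σ²/2)T = ln(282/284) + (0.079 − 0.024 + 0.25²/2)·0.75 = -0.0071 + 0.0647 = 0.0576
d₁ = 0.0576 / 0.2165 = 0.2661 which rounds to 0.27
d₂ = d₁ − σ√T = 0.2661 − 0.2165 = 0.0496 which rounds to 0.05
exp(−qT) = exp(−0.024·0.75) = 0.9822;  exp(−rT) = exp(−0.079·0.75) = 0.9425
N(−d₂) = N(-0.05) = 0.4801;  N(−d₁) = N(-0.27) = 0.3936
P = 284·0.9425·0.4801 − 282·0.9822·0.3936 = 128.5084 − 109.0195 = 19.4889

£19.49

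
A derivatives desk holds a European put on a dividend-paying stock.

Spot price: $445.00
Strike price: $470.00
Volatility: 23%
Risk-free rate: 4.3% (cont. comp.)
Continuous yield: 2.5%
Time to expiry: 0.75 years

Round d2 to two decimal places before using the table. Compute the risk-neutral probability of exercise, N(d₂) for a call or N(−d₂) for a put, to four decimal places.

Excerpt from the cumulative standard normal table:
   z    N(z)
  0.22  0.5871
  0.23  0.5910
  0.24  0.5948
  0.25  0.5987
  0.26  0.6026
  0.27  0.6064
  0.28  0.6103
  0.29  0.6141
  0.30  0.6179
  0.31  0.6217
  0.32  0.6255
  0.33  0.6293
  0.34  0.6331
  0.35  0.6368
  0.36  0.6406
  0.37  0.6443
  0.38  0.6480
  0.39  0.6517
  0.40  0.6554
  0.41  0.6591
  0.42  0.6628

σ√T = 0.23 × 0.8660 = 0.1992
ln(S/K) + (r − q + σ²/2)T = ln(445/470) + (0.043 − 0.025 + 0.23²/2)·0.75 = -0.0547 + 0.0333 = -0.0213
d₁ = -0.0213 / 0.1992 = -0.1070 → -0.11
d₂ = d₁ − σ√T = -0.1070 − 0.1992 = -0.3062 → -0.31
Risk-neutral Pr[S_T < K] = N(−d₂) = N(0.31) = 0.6217

0.6217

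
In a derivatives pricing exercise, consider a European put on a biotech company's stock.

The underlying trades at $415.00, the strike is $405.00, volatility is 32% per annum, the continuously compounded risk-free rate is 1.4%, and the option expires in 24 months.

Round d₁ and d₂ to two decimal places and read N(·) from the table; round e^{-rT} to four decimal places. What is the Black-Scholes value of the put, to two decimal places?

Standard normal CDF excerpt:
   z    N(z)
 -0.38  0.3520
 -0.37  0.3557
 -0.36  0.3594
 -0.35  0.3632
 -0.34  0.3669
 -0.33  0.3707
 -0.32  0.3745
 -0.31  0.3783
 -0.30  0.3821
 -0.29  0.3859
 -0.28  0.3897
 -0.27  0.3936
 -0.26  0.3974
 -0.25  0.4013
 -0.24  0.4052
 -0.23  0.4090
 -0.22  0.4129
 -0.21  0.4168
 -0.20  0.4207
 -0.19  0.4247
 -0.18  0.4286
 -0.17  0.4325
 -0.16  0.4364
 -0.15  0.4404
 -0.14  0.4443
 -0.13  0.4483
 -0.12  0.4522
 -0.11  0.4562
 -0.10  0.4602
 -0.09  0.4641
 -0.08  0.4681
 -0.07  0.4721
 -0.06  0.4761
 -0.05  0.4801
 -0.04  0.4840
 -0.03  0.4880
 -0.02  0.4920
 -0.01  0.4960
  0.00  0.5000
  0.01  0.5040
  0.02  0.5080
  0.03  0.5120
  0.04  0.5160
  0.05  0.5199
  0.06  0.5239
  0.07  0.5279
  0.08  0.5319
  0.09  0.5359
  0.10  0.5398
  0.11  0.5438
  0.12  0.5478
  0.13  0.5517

$61.90

σ√T = 0.32·√2 = 0.4525
d₁ = [ln(415/405) + (0.014 + 0.32²/2)·2] / 0.4525 = [0.0244 + 0.1304] / 0.4525 = 0.3420 → 0.34
d₂ = d₁ − σ√T = 0.3420 − 0.4525 = -0.1105 → -0.11
e^(−rT) = e^(−0.014·2) = 0.9724
P = 405·0.9724·N(0.11) − 415·N(-0.34) = 405·0.9724·0.5438 − 415·0.3669 = 214.1604 − 152.2635 = 61.8969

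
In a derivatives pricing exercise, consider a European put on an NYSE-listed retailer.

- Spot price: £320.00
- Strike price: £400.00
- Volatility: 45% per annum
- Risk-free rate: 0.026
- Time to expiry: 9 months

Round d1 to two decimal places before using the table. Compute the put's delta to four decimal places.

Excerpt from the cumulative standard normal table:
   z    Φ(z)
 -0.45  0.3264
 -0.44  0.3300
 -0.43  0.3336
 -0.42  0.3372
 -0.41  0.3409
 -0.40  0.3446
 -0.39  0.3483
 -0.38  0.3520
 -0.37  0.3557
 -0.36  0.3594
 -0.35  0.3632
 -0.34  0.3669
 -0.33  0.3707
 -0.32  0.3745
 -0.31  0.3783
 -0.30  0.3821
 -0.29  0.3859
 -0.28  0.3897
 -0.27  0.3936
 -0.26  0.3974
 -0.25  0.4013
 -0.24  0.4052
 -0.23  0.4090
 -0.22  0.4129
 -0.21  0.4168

-0.6293

T = 0.75;  σ√T = 0.3897
d₁ = [ln(320/400) + (0.026 + 0.45²/2)·0.75] / 0.3897 = [-0.2231 + 0.0954] / 0.3897 = -0.3277 ⇒ -0.33
N(d₁) = N(-0.33) = 0.3707
Δ_put = N(d₁) − 1 = 0.3707 − 1 = -0.6293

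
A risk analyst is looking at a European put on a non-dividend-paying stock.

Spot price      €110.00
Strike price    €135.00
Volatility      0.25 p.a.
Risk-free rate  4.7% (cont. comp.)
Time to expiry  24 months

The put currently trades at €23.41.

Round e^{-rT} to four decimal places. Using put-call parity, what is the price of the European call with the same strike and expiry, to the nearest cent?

e^(−rT) = e^(−0.047·2) = 0.9103
Put-call parity: C − P = S − K·e^(−rT) = 110 − 135·0.9103 = 110 − 122.8905 = -12.8905
C = P + (C − P) = 23.41 + (-12.8905) = 10.5195

€10.52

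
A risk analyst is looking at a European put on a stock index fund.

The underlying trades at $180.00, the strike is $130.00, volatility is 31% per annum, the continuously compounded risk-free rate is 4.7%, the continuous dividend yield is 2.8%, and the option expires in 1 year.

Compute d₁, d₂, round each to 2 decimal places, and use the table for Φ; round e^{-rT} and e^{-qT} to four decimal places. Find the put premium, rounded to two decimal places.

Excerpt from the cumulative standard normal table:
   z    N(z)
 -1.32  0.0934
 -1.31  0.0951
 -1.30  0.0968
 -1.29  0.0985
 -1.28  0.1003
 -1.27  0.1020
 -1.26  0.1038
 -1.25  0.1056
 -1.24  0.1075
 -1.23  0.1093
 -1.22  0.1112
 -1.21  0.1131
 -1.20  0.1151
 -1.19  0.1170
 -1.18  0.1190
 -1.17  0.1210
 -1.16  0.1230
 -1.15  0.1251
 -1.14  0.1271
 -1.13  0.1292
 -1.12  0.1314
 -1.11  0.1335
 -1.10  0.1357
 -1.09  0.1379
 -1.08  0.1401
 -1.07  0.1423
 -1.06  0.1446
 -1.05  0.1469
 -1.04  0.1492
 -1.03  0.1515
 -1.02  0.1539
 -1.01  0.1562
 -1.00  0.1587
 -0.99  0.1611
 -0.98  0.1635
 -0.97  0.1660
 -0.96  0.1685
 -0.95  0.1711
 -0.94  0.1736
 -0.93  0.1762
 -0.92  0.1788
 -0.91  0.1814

$3.05

σ√T = 0.31·√1 = 0.3100
d₁ = [ln(180/130) + (0.047 − 0.028 + 0.31²/2)·1] / 0.3100 = [0.3254 + 0.0670] / 0.3100 = 1.2660 ≈ 1.27
d₂ = d₁ − σ√T = 1.2660 − 0.3100 = 0.9560 ≈ 0.96
e^(−qT) = e^(−0.028·1) = 0.9724;  e^(−rT) = e^(−0.047·1) = 0.9541
P = 130·0.9541·N(-0.96) − 180·0.9724·N(-1.27) = 130·0.9541·0.1685 − 180·0.9724·0.1020 = 20.8996 − 17.8533 = 3.0463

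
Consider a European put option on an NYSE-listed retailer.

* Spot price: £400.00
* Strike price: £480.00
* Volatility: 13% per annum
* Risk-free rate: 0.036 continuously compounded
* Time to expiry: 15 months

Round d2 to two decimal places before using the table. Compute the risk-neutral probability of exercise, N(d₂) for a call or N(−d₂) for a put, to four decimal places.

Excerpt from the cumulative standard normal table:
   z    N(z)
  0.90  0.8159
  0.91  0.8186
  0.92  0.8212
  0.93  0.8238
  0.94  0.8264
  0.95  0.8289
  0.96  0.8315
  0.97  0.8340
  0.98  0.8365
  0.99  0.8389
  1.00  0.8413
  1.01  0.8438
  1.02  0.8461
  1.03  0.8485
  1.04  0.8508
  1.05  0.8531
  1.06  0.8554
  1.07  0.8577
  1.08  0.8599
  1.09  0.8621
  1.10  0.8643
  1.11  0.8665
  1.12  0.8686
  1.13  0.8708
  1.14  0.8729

0.8461

σ√T = 0.13 × 1.1180 = 0.1453
d₁ = [ln(400/480) + (0.036 + 0.13²/2)·1.25] / 0.1453 = [-0.1823 + 0.0556] / 0.1453 = -0.8721 ⇒ -0.87
d₂ = d₁ − σ√T = -0.8721 − 0.1453 = -1.0175 ⇒ -1.02
Pr(exercise) under Q = N(−d₂) = N(1.02) = 0.8461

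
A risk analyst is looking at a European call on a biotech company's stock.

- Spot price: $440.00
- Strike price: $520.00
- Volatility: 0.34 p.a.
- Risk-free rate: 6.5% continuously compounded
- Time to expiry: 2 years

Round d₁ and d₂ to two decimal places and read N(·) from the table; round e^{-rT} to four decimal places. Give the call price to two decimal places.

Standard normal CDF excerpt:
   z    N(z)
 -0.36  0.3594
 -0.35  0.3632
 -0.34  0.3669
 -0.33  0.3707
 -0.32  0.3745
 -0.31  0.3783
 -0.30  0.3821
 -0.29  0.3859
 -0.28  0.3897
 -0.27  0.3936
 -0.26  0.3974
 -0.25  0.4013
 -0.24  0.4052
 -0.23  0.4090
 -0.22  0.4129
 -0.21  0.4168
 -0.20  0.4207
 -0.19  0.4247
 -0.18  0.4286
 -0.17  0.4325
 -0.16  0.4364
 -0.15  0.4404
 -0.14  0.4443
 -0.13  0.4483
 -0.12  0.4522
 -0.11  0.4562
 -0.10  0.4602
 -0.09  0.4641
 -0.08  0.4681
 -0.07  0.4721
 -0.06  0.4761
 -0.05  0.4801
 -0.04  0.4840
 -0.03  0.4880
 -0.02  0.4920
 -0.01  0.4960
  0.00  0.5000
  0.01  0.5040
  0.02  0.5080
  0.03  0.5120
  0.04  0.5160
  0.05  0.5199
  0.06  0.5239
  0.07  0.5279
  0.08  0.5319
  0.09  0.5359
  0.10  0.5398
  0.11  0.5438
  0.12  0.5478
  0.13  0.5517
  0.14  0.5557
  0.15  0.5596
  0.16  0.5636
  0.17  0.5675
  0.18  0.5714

T = 2;  σ√T = 0.4808
d₁ = [ln(440/520) + (0.065 + 0.34²/2)·2] / 0.4808 = [-0.1671 + 0.2456] / 0.4808 = 0.1634 which rounds to 0.16
d₂ = d₁ − σ√T = 0.1634 − 0.4808 = -0.3175 which rounds to -0.32
exp(−rT) = exp(−0.065·2) = 0.8781
C = 440·N(0.16) − 520·0.8781·N(-0.32) = 440·0.5636 − 520·0.8781·0.3745 = 247.9840 − 171.0012 = 76.9828

$76.98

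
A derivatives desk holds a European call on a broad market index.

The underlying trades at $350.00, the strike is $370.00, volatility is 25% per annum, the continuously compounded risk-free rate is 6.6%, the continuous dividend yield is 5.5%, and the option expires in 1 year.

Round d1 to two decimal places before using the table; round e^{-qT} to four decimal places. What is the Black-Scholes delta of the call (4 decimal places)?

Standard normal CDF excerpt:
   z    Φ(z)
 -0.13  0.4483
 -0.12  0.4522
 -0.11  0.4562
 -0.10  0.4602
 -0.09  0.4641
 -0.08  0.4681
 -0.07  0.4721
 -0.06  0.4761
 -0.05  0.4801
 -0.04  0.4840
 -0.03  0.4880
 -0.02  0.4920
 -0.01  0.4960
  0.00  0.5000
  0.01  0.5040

0.4544

σ√T = 0.25 × 1.0000 = 0.2500
d₁ = [ln(350/370) + (0.066 − 0.055 + ½·0.25²)·1] / (σ√T) = (-0.0556 + 0.0423) / 0.2500 = -0.0533 which rounds to -0.05
N(d₁) = N(-0.05) = 0.4801
Δ_call = exp(−qT)·N(d₁) = 0.9465·0.4801 = 0.4544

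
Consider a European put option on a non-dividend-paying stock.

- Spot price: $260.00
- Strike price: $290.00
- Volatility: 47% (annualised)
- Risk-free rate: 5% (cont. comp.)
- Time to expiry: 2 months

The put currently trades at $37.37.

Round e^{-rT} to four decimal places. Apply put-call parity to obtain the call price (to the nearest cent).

$9.78

e^(−rT) = e^(−0.05·0.1667) = 0.9917
Put-call parity: C − P = S − K·e^(−rT) = 260 − 290·0.9917 = 260 − 287.5930 = -27.5930
C = P + (C − P) = 37.37 + (-27.5930) = 9.7770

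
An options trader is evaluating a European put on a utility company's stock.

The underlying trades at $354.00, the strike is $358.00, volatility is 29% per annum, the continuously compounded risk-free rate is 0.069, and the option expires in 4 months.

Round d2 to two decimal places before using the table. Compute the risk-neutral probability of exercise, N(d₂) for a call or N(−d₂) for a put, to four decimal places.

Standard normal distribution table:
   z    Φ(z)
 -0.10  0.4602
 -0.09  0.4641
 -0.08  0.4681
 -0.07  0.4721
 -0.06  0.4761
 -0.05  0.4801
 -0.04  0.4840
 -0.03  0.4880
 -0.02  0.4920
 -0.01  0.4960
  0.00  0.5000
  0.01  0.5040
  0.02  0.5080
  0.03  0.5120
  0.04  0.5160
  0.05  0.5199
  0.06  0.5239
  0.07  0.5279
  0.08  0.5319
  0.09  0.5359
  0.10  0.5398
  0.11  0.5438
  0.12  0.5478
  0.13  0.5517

σ√T = 0.29·√0.3333 = 0.1674
ln(S/K) + (r + σ²/2)T = ln(354/358) + (0.069 + 0.29²/2)·0.3333 = -0.0112 + 0.0370 = 0.0258
d₁ = 0.0258 / 0.1674 = 0.1540 ⇒ 0.15
d₂ = d₁ − σ√T = 0.1540 − 0.1674 = -0.0135 ⇒ -0.01
Pr(exercise) under Q = N(−d₂) = N(0.01) = 0.5040

0.5040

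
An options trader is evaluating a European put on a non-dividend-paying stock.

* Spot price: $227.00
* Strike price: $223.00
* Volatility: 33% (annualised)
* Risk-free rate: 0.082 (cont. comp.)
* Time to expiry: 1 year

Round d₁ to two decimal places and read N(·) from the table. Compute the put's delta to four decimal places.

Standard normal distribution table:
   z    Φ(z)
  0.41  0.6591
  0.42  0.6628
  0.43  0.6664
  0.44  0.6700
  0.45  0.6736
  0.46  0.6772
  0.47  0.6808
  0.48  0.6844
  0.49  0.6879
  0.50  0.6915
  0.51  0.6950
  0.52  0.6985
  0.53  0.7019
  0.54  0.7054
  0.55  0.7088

-0.3192

σ√T = 0.33 × 1.0000 = 0.3300
d₁ = [ln(227/223) + (0.082 + 0.33²/2)·1] / 0.3300 = [0.0178 + 0.1365] / 0.3300 = 0.4674 ⇒ 0.47
N(d₁) = N(0.47) = 0.6808
Δ_put = N(d₁) − 1 = 0.6808 − 1 = -0.3192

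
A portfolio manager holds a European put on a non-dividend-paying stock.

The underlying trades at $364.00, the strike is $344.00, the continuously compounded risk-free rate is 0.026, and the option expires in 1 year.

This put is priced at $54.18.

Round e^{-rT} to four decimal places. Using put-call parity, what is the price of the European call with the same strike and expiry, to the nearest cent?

exp(−rT) = exp(−0.026·1) = 0.9743
Put-call parity: C − P = S − K·e^(−rT) = 364 − 344·0.9743 = 364 − 335.1592 = 28.8408
C = P + (C − P) = 54.18 + (28.8408) = 83.0208

$83.02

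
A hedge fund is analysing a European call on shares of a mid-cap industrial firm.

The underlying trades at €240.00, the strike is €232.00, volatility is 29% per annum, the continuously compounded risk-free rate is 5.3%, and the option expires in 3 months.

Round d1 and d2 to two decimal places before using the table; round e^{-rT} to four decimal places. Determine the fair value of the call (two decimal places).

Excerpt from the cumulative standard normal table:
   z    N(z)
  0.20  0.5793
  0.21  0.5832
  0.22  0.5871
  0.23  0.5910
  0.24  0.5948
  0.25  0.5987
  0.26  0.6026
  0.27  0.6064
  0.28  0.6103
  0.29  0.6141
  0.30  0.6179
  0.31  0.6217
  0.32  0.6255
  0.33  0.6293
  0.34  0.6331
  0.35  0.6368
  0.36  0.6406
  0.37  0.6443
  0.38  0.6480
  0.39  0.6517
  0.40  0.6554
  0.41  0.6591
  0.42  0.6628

€20.23

σ√T = 0.29·√0.25 = 0.1450
d₁ = [ln(240/232) + (0.053 + 0.29²/2)·0.25] / 0.1450 = [0.0339 + 0.0238] / 0.1450 = 0.3977 → 0.40
d₂ = d₁ − σ√T = 0.3977 − 0.1450 = 0.2527 → 0.25
e^(−rT) = e^(−0.053·0.25) = 0.9868
N(d₁) = N(0.40) = 0.6554;  N(d₂) = N(0.25) = 0.5987
C = 240·0.6554 − 232·0.9868·0.5987 = 157.2960 − 137.0649 = 20.2311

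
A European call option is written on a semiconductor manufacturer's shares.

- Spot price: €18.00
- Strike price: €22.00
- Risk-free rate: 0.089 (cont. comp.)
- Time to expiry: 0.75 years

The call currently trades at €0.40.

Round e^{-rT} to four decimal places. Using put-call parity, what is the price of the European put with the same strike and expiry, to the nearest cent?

€2.98

exp(−rT) = exp(−0.089·0.75) = 0.9354
Put-call parity: C − P = S − K·e^(−rT) = 18 − 22·0.9354 = 18 − 20.5788 = -2.5788
P = C − (C − P) = 0.40 − (-2.5788) = 2.9788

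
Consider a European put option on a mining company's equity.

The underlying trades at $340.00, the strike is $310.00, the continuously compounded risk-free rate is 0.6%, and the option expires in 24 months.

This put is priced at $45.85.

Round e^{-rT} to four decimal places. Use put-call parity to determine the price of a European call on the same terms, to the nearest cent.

e^(−rT) = e^(−0.006·2) = 0.9881
Put-call parity: C − P = S − K·e^(−rT) = 340 − 310·0.9881 = 340 − 306.3110 = 33.6890
C = P + (C − P) = 45.85 + (33.6890) = 79.5390

$79.54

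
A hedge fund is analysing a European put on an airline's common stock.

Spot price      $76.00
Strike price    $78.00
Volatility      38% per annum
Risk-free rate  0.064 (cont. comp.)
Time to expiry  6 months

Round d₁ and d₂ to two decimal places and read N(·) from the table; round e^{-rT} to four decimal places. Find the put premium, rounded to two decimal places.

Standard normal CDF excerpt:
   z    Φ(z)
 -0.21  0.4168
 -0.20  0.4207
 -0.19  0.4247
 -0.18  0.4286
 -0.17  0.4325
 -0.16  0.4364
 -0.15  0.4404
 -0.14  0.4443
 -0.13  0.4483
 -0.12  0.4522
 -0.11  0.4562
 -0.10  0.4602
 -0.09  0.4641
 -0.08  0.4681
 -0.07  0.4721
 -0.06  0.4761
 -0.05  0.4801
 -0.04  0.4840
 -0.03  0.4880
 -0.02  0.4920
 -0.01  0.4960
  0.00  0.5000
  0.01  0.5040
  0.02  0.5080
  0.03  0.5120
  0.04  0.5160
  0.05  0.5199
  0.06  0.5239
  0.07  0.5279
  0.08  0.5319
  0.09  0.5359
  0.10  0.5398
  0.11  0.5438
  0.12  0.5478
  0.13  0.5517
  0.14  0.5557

σ√T = 0.38 × 0.7071 = 0.2687
ln(S/K) + (r + σ²/2)T = ln(76/78) + (0.064 + 0.38²/2)·0.5 = -0.0260 + 0.0681 = 0.0421
d₁ = 0.0421 / 0.2687 = 0.1568 ⇒ 0.16
d₂ = d₁ − σ√T = 0.1568 − 0.2687 = -0.1119 ⇒ -0.11
e^(−rT) = e^(−0.064·0.5) = 0.9685
P = 78·0.9685·N(0.11) − 76·N(-0.16) = 78·0.9685·0.5438 − 76·0.4364 = 41.0803 − 33.1664 = 7.9139

$7.91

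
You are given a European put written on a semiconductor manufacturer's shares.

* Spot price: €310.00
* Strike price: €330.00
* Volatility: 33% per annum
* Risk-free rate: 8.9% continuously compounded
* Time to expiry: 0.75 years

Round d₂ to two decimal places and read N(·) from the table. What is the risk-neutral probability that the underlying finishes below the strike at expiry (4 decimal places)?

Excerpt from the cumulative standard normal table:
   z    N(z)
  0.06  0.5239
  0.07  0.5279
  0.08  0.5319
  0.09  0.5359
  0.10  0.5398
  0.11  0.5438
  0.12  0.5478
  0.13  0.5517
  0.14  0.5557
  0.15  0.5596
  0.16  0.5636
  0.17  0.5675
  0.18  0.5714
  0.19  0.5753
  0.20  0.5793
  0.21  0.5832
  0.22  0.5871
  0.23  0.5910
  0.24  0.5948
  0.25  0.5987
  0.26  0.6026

T = 0.75;  σ√T = 0.2858
d₁ = [ln(310/330) + (0.089 + ½·0.33²)·0.75] / (σ√T) = (-0.0625 + 0.1076) / 0.2858 = 0.1577 which rounds to 0.16
d₂ = 0.1577 − 0.2858 = -0.1281 which rounds to -0.13
Risk-neutral Pr[S_T < K] = N(−d₂) = N(0.13) = 0.5517

0.5517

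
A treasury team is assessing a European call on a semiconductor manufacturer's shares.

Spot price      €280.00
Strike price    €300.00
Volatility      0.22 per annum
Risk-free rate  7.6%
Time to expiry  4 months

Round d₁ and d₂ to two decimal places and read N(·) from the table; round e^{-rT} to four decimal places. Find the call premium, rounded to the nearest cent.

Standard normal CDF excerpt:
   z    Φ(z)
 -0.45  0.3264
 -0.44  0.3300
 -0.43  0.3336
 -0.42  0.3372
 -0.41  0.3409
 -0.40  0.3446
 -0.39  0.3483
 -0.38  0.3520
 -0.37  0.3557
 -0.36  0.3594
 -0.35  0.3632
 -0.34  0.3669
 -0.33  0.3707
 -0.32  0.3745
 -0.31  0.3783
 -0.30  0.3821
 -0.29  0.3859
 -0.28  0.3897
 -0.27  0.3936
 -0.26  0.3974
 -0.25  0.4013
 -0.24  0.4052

€9.40

σ√T = 0.22·√0.3333 = 0.1270
ln(S/K) + (r + σ²/2)T = ln(280/300) + (0.076 + 0.22²/2)·0.3333 = -0.0690 + 0.0334 = -0.0356
d₁ = -0.0356 / 0.1270 = -0.2802 → -0.28
d₂ = d₁ − σ√T = -0.2802 − 0.1270 = -0.4072 → -0.41
e^(−rT) = e^(−0.076·0.3333) = 0.9750
C = 280·N(-0.28) − 300·0.9750·N(-0.41) = 280·0.3897 − 300·0.9750·0.3409 = 109.1160 − 99.7132 = 9.4028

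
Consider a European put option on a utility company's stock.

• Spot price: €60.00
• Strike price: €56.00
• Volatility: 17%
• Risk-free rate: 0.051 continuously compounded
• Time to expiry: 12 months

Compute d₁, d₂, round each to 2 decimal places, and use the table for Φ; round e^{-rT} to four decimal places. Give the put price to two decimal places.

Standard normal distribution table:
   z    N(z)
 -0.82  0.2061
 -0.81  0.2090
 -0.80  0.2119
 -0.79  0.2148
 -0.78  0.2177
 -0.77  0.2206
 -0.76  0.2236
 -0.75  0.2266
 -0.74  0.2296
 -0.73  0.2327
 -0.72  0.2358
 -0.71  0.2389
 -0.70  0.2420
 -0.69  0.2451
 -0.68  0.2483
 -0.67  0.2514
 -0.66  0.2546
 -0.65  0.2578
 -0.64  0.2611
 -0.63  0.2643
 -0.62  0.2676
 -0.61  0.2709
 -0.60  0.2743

T = 1;  σ√T = 0.1700
d₁ = [ln(60/56) + (0.051 + ½·0.17²)·1] / (σ√T) = (0.0690 + 0.0654) / 0.1700 = 0.7908 which rounds to 0.79
d₂ = 0.7908 − 0.1700 = 0.6208 which rounds to 0.62
e^(−rT) = e^(−0.051·1) = 0.9503
P = 56·0.9503·N(-0.62) − 60·N(-0.79) = 56·0.9503·0.2676 − 60·0.2148 = 14.2408 − 12.8880 = 1.3528

€1.35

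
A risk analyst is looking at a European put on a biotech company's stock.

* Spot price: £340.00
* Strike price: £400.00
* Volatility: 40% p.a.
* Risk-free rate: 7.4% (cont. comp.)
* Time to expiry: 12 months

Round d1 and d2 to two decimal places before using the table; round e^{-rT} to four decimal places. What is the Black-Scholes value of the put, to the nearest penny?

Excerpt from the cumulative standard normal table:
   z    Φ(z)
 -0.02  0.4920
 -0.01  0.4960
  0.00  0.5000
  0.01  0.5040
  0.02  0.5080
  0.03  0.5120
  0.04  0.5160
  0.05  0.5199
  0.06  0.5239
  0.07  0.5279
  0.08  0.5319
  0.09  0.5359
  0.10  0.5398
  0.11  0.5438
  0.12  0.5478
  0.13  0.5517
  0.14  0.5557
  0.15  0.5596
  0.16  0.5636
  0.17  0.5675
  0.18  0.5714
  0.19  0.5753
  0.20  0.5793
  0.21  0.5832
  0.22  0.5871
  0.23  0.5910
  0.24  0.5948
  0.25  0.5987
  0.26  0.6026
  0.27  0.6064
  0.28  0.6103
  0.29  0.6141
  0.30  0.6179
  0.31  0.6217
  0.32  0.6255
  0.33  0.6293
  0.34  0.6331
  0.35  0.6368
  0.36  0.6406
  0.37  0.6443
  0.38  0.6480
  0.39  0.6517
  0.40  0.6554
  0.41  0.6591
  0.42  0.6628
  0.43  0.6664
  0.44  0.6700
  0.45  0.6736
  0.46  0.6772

£73.50

σ√T = 0.4 × 1.0000 = 0.4000
d₁ = [ln(340/400) + (0.074 + 0.4²/2)·1] / 0.4000 = [-0.1625 + 0.1540] / 0.4000 = -0.0213 ⇒ -0.02
d₂ = d₁ − σ√T = -0.0213 − 0.4000 = -0.4213 ⇒ -0.42
e^(−rT) = e^(−0.074·1) = 0.9287
N(−d₂) = N(0.42) = 0.6628;  N(−d₁) = N(0.02) = 0.5080
P = 400·0.9287·0.6628 − 340·0.5080 = 246.2169 − 172.7200 = 73.4969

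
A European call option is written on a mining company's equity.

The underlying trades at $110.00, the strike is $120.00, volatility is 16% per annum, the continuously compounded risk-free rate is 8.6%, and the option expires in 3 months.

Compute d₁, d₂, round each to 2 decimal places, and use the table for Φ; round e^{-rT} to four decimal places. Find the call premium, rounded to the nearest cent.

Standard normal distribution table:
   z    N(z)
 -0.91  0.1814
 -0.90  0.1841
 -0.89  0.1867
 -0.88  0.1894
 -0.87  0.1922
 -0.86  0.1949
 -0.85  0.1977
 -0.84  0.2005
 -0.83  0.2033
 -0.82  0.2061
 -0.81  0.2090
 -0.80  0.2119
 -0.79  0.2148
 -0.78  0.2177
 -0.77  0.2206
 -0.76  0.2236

σ√T = 0.16 × 0.5000 = 0.0800
d₁ = [ln(110/120) + (0.086 + ½·0.16²)·0.25] / (σ√T) = (-0.0870 + 0.0247) / 0.0800 = -0.7789 which rounds to -0.78
d₂ = -0.7789 − 0.0800 = -0.8589 which rounds to -0.86
exp(−rT) = exp(−0.086·0.25) = 0.9787
N(d₁) = N(-0.78) = 0.2177;  N(d₂) = N(-0.86) = 0.1949
C = 110·0.2177 − 120·0.9787·0.1949 = 23.9470 − 22.8898 = 1.0572

$1.06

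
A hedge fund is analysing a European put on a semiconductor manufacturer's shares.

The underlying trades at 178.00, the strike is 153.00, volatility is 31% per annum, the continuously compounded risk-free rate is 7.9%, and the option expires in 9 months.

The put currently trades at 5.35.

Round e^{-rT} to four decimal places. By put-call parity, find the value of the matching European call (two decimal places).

exp(−rT) = exp(−0.079·0.75) = 0.9425
Put-call parity: C − P = S − K·e^(−rT) = 178 − 153·0.9425 = 178 − 144.2025 = 33.7975
C = P + (C − P) = 5.35 + (33.7975) = 39.1475

39.15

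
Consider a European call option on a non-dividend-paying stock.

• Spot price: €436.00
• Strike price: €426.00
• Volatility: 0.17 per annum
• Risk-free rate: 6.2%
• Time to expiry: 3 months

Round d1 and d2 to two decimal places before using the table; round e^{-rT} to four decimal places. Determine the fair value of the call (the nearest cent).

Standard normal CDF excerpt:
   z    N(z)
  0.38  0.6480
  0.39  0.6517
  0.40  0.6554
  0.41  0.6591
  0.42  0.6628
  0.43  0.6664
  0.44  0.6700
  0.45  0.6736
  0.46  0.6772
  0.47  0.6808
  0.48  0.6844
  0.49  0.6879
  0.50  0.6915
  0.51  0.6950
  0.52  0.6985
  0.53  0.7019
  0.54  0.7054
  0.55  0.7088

σ√T = 0.17·√0.25 = 0.0850
d₁ = [ln(436/426) + (0.062 + 0.17²/2)·0.25] / 0.0850 = [0.0232 + 0.0191] / 0.0850 = 0.4978 which rounds to 0.50
d₂ = d₁ − σ√T = 0.4978 − 0.0850 = 0.4128 which rounds to 0.41
e^(−rT) = e^(−0.062·0.25) = 0.9846
N(d₁) = N(0.50) = 0.6915;  N(d₂) = N(0.41) = 0.6591
C = 436·0.6915 − 426·0.9846·0.6591 = 301.4940 − 276.4526 = 25.0414

€25.04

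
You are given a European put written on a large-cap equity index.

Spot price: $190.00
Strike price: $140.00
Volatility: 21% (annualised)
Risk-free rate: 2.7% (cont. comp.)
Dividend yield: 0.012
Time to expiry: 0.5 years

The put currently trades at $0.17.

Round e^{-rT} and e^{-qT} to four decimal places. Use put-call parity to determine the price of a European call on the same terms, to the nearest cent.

exp(−qT) = exp(−0.012·0.5) = 0.9940;  exp(−rT) = exp(−0.027·0.5) = 0.9866
Put-call parity: C − P = S·e^(−qT) − K·e^(−rT) = 190·0.9940 − 140·0.9866 = 188.8600 − 138.1240 = 50.7360
C = P + (C − P) = 0.17 + (50.7360) = 50.9060

$50.91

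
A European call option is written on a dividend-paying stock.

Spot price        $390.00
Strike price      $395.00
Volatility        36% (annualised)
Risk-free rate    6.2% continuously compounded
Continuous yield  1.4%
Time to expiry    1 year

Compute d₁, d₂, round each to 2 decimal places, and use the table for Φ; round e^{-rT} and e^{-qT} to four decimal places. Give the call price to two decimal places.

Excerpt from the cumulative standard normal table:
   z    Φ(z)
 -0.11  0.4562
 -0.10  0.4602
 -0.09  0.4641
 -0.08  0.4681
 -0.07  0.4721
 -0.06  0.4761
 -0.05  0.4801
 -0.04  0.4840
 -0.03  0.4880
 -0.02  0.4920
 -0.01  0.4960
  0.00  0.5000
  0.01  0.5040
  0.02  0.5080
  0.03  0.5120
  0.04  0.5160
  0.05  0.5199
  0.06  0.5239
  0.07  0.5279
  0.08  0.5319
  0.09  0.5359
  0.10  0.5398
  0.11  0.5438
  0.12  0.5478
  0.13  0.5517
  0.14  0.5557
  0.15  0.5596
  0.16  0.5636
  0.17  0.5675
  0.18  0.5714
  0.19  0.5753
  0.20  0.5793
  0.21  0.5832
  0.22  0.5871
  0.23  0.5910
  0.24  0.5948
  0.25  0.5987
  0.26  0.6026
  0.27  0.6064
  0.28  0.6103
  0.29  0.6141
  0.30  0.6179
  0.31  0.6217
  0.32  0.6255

$60.92

σ√T = 0.36 × 1.0000 = 0.3600
d₁ = [ln(390/395) + (0.062 − 0.014 + 0.36²/2)·1] / 0.3600 = [-0.0127 + 0.1128] / 0.3600 = 0.2779 → 0.28
d₂ = d₁ − σ√T = 0.2779 − 0.3600 = -0.0821 → -0.08
e^(−qT) = e^(−0.014·1) = 0.9861;  e^(−rT) = e^(−0.062·1) = 0.9399
N(d₁) = N(0.28) = 0.6103;  N(d₂) = N(-0.08) = 0.4681
C = 390·0.9861·0.6103 − 395·0.9399·0.4681 = 234.7086 − 173.7870 = 60.9215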